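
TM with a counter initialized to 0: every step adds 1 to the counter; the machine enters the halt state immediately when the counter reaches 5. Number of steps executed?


Counter starts at 0. Counting sequence:
  Step 1: counter = 1
  Step 2: counter = 2
  Step 3: counter = 3
  Step 4: counter = 4
  Step 5: counter = 5
Counter reached 5 -> halt
Total steps = 5

5


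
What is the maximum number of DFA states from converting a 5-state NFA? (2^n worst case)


NFA has 5 states
Subset construction: each DFA state = subset of NFA states
Maximum subsets = 2^5
2^5 = 32

32


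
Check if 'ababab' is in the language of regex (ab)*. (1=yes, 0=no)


Pattern: (ab)*
String: 'ababab'
Pattern requires: zero or more repetitions of 'ab'
Pairs: ['ab', 'ab', 'ab']
All pairs are 'ab'? Yes
Result: 1

1


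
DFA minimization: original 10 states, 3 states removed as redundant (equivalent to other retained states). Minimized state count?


Original DFA: 10 states
Redundant states removed: 3
Minimized states = original - removed
= 10 - 3
= 7

7


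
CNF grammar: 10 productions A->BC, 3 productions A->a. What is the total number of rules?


CNF allows two rule forms:
  A -> BC (binary): 10 rules
  A -> a (terminal): 3 rules
Total = 10 + 3 = 13

13


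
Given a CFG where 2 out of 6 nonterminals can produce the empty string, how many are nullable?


Nonterminals: {S, A, B, C, D, E}
A nonterminal is nullable if it can derive epsilon
Counting nullable nonterminals: 2
Total nullable = 2

2


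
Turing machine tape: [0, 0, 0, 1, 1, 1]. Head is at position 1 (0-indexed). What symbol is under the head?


Tape: [0, 0, 0, 1, 1, 1]
Positions: 0 1 2 3 4 5
Values:    0 0 0 1 1 1
Head at position 1
tape[1] = 0

0


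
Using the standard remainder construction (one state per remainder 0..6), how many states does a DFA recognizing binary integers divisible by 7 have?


Divisibility by 7 is tracked via the remainder mod 7: 0, 1, ..., 6
The construction assigns one state to each remainder
Number of remainders = 7

7


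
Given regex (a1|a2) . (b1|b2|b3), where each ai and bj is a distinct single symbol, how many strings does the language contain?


First group: 2 alternatives
Second group: 3 alternatives
Concatenation: each choice from group 1 pairs with each from group 2
Total = 2 x 3 = 6

6


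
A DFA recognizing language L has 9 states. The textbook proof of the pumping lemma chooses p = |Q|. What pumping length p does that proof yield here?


Pumping lemma for regular languages (standard proof):
Take p = |Q|, the number of DFA states.
Any string of length >= |Q| passes through |Q|+1 states while reading its first |Q| symbols,
so by pigeonhole some state repeats, giving the loop that can be pumped.
Here |Q| = 9
Therefore the proof uses p = 9

9


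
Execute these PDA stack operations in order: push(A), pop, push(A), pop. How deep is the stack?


Tracing stack operations:
  push(A) -> stack = [A], depth=1
  pop -> removed A, stack = [], depth=0
  push(A) -> stack = [A], depth=1
  pop -> removed A, stack = [], depth=0
Final depth = 0

0


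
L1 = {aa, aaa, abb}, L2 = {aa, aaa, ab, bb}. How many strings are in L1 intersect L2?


L1 = {aa, aaa, abb}
L2 = {aa, aaa, ab, bb}
Checking each string in L1 against L2:
  'aa': in L2? Yes
  'aaa': in L2? Yes
  'abb': in L2? No
Intersection = {aa, aaa}
|L1 ∩ L2| = 2

2


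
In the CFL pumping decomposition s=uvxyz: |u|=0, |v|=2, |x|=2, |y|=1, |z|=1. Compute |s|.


|s| = |u| + |v| + |x| + |y| + |z|
= 0 + 2 + 2 + 1 + 1
= 2 + 2 + 2
= 4 + 2
= 6

6


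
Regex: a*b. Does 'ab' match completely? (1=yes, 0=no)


Pattern: a*b
String: 'ab'
Pattern requires: zero or more 'a's followed by exactly one 'b'
Found 1 leading 'a's
Remaining: 'b'
Remaining is exactly 'b' -> match
Result: 1

1


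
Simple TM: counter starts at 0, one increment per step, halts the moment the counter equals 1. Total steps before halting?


Counter starts at 0. Counting sequence:
  Step 1: counter = 1
Counter reached 1 -> halt
Total steps = 1

1


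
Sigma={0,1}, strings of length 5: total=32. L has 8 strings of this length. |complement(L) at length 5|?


Alphabet: {0,1}
String length: 5
Total strings of length 5 = 2^5 = 32
Strings in L = 8
Complement = total - |L|
= 32 - 8
= 24

24


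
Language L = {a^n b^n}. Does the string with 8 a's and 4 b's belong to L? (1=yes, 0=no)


Language requires equal numbers of a's and b's
PDA pushes for each 'a', pops for each 'b'
Number of a's = 8
Number of b's = 4
8 != 4 -> Reject

0


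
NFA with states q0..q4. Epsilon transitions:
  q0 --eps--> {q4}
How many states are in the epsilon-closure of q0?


Starting from q0
Initialize closure = {q0}
Follow epsilon from q0 -> add q4
Final closure: {q0, q4}
Size = 2

2


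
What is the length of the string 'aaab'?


String: 'aaab'
Counting characters:
  'a' appears 3 time(s)
  'b' appears 1 time(s)
Total length = 3 + 1 = 4

4


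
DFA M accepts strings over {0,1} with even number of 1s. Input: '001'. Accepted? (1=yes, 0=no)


DFA has 2 states: q_even (start, accept=yes) and q_odd
Processing string '001' character by character:
  Position 0: read '0', 1-count=0 -> q_even (no change)
  Position 1: read '0', 1-count=0 -> q_even (no change)
  Position 2: read '1', 1-count=1 -> q_odd
Final state: q_odd, total 1s = 1 (odd); the DFA requires an even count -> reject

0


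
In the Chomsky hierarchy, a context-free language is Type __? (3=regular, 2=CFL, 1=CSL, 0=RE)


Chomsky hierarchy levels:
  Type 3: Regular (DFA/NFA/regex)
  Type 2: Context-free (PDA)
  Type 1: Context-sensitive
  Type 0: Recursively enumerable (TM)
'context-free' corresponds to Type 2

2


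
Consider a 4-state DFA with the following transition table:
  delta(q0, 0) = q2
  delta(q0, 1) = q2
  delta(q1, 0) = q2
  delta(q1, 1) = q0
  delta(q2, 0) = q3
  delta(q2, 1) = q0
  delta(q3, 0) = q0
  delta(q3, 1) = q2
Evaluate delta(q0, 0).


Looking up transition function:
delta(q0, 0) in the table
Row: q0, Column: 0
Result: q2

q2


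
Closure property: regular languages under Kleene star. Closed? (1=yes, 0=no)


Regular languages are closed under:
- Union (DFA product construction)
- Intersection (DFA product construction)
- Complement (swap accept/reject states)
- Concatenation (NFA construction)
- Kleene star (NFA construction)
Kleene star is in this list
Therefore: closed

1


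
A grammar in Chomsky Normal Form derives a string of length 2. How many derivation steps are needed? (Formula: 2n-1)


Chomsky Normal Form derivation:
String length n = 2
Each step either:
  - Splits a nonterminal into two (n-1 such steps)
  - Converts a nonterminal to terminal (n such steps)
Total = (n-1) + n = 2n - 1
= 2(2) - 1
= 4 - 1
= 3

3


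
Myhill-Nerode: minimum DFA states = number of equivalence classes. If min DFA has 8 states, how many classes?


Myhill-Nerode theorem:
Number of equivalence classes = number of states in minimal DFA
Minimal DFA states = 8
Therefore equivalence classes = 8

8


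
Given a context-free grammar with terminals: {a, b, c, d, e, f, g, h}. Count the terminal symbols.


Terminal symbols: a, b, c, d, e, f, g, h
Counting each: a (#1), b (#2), c (#3), d (#4), e (#5), f (#6), g (#7), h (#8)
Total = 8

8


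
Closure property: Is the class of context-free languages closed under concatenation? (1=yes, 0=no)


CFL closure properties:
  Closed under: union, concatenation, Kleene star
  NOT closed under: intersection, complement
Operation 'concatenation' is in closed list -> Yes (closed)

1


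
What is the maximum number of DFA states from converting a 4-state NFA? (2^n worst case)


NFA has 4 states
Subset construction: each DFA state = subset of NFA states
Maximum subsets = 2^4
2^4 = 16

16


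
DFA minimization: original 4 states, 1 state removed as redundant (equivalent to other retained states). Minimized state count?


Original DFA: 4 states
Redundant states removed: 1
Minimized states = original - removed
= 4 - 1
= 3

3


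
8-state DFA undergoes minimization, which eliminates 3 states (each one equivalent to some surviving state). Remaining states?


Original DFA: 8 states
Redundant states removed: 3
Minimized states = original - removed
= 8 - 3
= 5

5


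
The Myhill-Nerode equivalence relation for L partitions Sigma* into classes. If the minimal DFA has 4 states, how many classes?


Myhill-Nerode theorem:
Number of equivalence classes = number of states in minimal DFA
Minimal DFA states = 4
Therefore equivalence classes = 4

4


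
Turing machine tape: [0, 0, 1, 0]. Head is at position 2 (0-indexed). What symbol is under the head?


Tape: [0, 0, 1, 0]
Positions: 0 1 2 3
Values:    0 0 1 0
Head at position 2
tape[2] = 1

1


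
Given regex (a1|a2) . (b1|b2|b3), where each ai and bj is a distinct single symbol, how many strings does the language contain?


First group: 2 alternatives
Second group: 3 alternatives
Concatenation: each choice from group 1 pairs with each from group 2
Total = 2 x 3 = 6

6


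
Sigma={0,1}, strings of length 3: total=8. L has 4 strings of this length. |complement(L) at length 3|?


Alphabet: {0,1}
String length: 3
Total strings of length 3 = 2^3 = 8
Strings in L = 4
Complement = total - |L|
= 8 - 4
= 4

4


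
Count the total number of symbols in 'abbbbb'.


String: 'abbbbb'
Counting characters:
  'a' appears 1 time(s)
  'b' appears 5 time(s)
Total length = 1 + 5 = 6

6


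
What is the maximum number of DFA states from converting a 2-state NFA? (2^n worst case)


NFA has 2 states
Subset construction: each DFA state = subset of NFA states
Maximum subsets = 2^2
2^2 = 4

4


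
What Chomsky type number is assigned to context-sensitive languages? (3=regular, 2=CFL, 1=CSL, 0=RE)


Chomsky hierarchy levels:
  Type 3: Regular (DFA/NFA/regex)
  Type 2: Context-free (PDA)
  Type 1: Context-sensitive
  Type 0: Recursively enumerable (TM)
'context-sensitive' corresponds to Type 1

1


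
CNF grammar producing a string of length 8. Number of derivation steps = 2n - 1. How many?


Chomsky Normal Form derivation:
String length n = 8
Each step either:
  - Splits a nonterminal into two (n-1 such steps)
  - Converts a nonterminal to terminal (n such steps)
Total = (n-1) + n = 2n - 1
= 2(8) - 1
= 16 - 1
= 15

15


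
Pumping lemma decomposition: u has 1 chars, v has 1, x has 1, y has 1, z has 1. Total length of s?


|s| = |u| + |v| + |x| + |y| + |z|
= 1 + 1 + 1 + 1 + 1
= 2 + 1 + 2
= 3 + 2
= 5

5


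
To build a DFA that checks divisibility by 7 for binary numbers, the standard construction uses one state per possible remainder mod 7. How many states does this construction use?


Divisibility by 7 is tracked via the remainder mod 7: 0, 1, ..., 6
The construction assigns one state to each remainder
Number of remainders = 7

7


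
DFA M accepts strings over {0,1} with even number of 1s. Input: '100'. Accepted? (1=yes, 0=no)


DFA has 2 states: q_even (start, accept=yes) and q_odd
Processing string '100' character by character:
  Position 0: read '1', 1-count=1 -> q_odd
  Position 1: read '0', 1-count=1 -> q_odd (no change)
  Position 2: read '0', 1-count=1 -> q_odd (no change)
Final state: q_odd, total 1s = 1 (odd); the DFA requires an even count -> reject

0


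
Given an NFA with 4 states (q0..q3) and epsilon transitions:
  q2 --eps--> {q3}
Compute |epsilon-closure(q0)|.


Starting from q0
Initialize closure = {q0}
q0 has no outgoing epsilon transitions -> nothing to add
Final closure: {q0}
Size = 1

1


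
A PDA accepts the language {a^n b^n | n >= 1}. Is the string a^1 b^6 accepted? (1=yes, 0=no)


Language requires equal numbers of a's and b's
PDA pushes for each 'a', pops for each 'b'
Number of a's = 1
Number of b's = 6
1 != 6 -> Reject

0


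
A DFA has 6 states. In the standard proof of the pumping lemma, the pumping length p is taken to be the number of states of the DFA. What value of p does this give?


Pumping lemma for regular languages (standard proof):
Take p = |Q|, the number of DFA states.
Any string of length >= |Q| passes through |Q|+1 states while reading its first |Q| symbols,
so by pigeonhole some state repeats, giving the loop that can be pumped.
Here |Q| = 6
Therefore the proof uses p = 6

6


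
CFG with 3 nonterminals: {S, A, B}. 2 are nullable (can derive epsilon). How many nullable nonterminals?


Nonterminals: {S, A, B}
A nonterminal is nullable if it can derive epsilon
Counting nullable nonterminals: 2
Total nullable = 2

2


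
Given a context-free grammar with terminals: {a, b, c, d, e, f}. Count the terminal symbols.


Terminal symbols: a, b, c, d, e, f
Counting each: a (#1), b (#2), c (#3), d (#4), e (#5), f (#6)
Total = 6

6


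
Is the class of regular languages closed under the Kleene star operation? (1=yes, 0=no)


Regular languages are closed under:
- Union (DFA product construction)
- Intersection (DFA product construction)
- Complement (swap accept/reject states)
- Concatenation (NFA construction)
- Kleene star (NFA construction)
Kleene star is in this list
Therefore: closed

1


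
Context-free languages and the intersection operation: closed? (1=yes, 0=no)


CFL closure properties:
  Closed under: union, concatenation, Kleene star
  NOT closed under: intersection, complement
Operation 'intersection' is in not-closed list -> No (not closed)

0


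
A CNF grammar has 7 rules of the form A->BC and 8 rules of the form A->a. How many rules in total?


CNF allows two rule forms:
  A -> BC (binary): 7 rules
  A -> a (terminal): 8 rules
Total = 7 + 8 = 15

15


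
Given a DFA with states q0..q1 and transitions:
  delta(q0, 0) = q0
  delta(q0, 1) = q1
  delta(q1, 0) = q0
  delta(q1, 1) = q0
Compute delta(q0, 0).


Looking up transition function:
delta(q0, 0) in the table
Row: q0, Column: 0
Result: q0

q0


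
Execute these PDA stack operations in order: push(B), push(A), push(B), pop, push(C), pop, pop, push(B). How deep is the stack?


Tracing stack operations:
  push(B) -> stack = [B], depth=1
  push(A) -> stack = [B,A], depth=2
  push(B) -> stack = [B,A,B], depth=3
  pop -> removed B, stack = [B,A], depth=2
  push(C) -> stack = [B,A,C], depth=3
  pop -> removed C, stack = [B,A], depth=2
  pop -> removed A, stack = [B], depth=1
  push(B) -> stack = [B,B], depth=2
Final depth = 2

2


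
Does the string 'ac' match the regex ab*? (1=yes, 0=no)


Pattern: ab*
String: 'ac'
Pattern requires: exactly one 'a' followed by zero or more 'b's
First char is 'a' -> OK
Rest 'c': all b's? No
Result: 0

0


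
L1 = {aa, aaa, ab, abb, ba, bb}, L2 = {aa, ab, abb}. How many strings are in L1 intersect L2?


L1 = {aa, aaa, ab, abb, ba, bb}
L2 = {aa, ab, abb}
Checking each string in L1 against L2:
  'aa': in L2? Yes
  'aaa': in L2? No
  'ab': in L2? Yes
  'abb': in L2? Yes
  'ba': in L2? No
  'bb': in L2? No
Intersection = {aa, ab, abb}
|L1 ∩ L2| = 3

3


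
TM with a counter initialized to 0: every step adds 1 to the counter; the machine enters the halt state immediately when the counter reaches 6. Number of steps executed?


Counter starts at 0. Counting sequence:
  Step 1: counter = 1
  Step 2: counter = 2
  Step 3: counter = 3
  Step 4: counter = 4
  Step 5: counter = 5
  Step 6: counter = 6
Counter reached 6 -> halt
Total steps = 6

6


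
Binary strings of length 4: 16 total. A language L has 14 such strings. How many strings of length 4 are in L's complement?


Alphabet: {0,1}
String length: 4
Total strings of length 4 = 2^4 = 16
Strings in L = 14
Complement = total - |L|
= 16 - 14
= 2

2


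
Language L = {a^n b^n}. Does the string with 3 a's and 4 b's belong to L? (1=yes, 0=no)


Language requires equal numbers of a's and b's
PDA pushes for each 'a', pops for each 'b'
Number of a's = 3
Number of b's = 4
3 != 4 -> Reject

0


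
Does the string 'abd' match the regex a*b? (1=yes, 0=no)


Pattern: a*b
String: 'abd'
Pattern requires: zero or more 'a's followed by exactly one 'b'
Found 1 leading 'a's
Remaining: 'bd'
Remaining is not 'b' -> no match
Result: 0

0


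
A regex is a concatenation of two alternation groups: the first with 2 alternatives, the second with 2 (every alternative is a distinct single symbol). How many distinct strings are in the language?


First group: 2 alternatives
Second group: 2 alternatives
Concatenation: each choice from group 1 pairs with each from group 2
Total = 2 x 2 = 4

4


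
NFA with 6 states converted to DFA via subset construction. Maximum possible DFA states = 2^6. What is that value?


NFA has 6 states
Subset construction: each DFA state = subset of NFA states
Maximum subsets = 2^6
2^6 = 64

64


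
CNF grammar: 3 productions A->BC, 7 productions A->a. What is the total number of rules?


CNF allows two rule forms:
  A -> BC (binary): 3 rules
  A -> a (terminal): 7 rules
Total = 3 + 7 = 10

10


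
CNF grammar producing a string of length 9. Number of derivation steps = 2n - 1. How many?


Chomsky Normal Form derivation:
String length n = 9
Each step either:
  - Splits a nonterminal into two (n-1 such steps)
  - Converts a nonterminal to terminal (n such steps)
Total = (n-1) + n = 2n - 1
= 2(9) - 1
= 18 - 1
= 17

17


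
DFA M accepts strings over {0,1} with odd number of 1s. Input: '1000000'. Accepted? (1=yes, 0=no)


DFA has 2 states: q_even (start, accept=no) and q_odd
Processing string '1000000' character by character:
  Position 0: read '1', 1-count=1 -> q_odd
  Position 1: read '0', 1-count=1 -> q_odd (no change)
  Position 2: read '0', 1-count=1 -> q_odd (no change)
  Position 3: read '0', 1-count=1 -> q_odd (no change)
  Position 4: read '0', 1-count=1 -> q_odd (no change)
  Position 5: read '0', 1-count=1 -> q_odd (no change)
  Position 6: read '0', 1-count=1 -> q_odd (no change)
Final state: q_odd, total 1s = 1 (odd); the DFA requires an odd count -> accept

1


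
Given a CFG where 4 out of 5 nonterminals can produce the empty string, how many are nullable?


Nonterminals: {S, A, B, C, D}
A nonterminal is nullable if it can derive epsilon
Counting nullable nonterminals: 4
Total nullable = 4

4


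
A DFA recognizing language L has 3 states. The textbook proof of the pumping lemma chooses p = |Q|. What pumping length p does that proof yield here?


Pumping lemma for regular languages (standard proof):
Take p = |Q|, the number of DFA states.
Any string of length >= |Q| passes through |Q|+1 states while reading its first |Q| symbols,
so by pigeonhole some state repeats, giving the loop that can be pumped.
Here |Q| = 3
Therefore the proof uses p = 3

3


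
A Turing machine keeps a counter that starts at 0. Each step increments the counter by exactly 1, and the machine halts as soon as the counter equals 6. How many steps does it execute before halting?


Counter starts at 0. Counting sequence:
  Step 1: counter = 1
  Step 2: counter = 2
  Step 3: counter = 3
  Step 4: counter = 4
  Step 5: counter = 5
  Step 6: counter = 6
Counter reached 6 -> halt
Total steps = 6

6


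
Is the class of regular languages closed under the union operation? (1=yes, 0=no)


Regular languages are closed under:
- Union (DFA product construction)
- Intersection (DFA product construction)
- Complement (swap accept/reject states)
- Concatenation (NFA construction)
- Kleene star (NFA construction)
union is in this list
Therefore: closed

1


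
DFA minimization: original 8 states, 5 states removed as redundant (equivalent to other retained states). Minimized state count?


Original DFA: 8 states
Redundant states removed: 5
Minimized states = original - removed
= 8 - 5
= 3

3


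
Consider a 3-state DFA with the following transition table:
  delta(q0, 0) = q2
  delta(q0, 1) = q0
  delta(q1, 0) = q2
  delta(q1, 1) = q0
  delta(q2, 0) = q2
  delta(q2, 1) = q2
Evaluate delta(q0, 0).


Looking up transition function:
delta(q0, 0) in the table
Row: q0, Column: 0
Result: q2

q2


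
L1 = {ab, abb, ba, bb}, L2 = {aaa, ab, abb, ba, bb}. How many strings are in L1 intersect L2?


L1 = {ab, abb, ba, bb}
L2 = {aaa, ab, abb, ba, bb}
Checking each string in L1 against L2:
  'ab': in L2? Yes
  'abb': in L2? Yes
  'ba': in L2? Yes
  'bb': in L2? Yes
Intersection = {ab, abb, ba, bb}
|L1 ∩ L2| = 4

4


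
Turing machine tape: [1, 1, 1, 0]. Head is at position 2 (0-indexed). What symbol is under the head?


Tape: [1, 1, 1, 0]
Positions: 0 1 2 3
Values:    1 1 1 0
Head at position 2
tape[2] = 1

1


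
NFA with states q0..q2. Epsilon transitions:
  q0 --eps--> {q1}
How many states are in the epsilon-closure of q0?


Starting from q0
Initialize closure = {q0}
Follow epsilon from q0 -> add q1
Final closure: {q0, q1}
Size = 2

2


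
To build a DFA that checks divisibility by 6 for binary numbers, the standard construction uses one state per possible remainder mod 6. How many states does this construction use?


Divisibility by 6 is tracked via the remainder mod 6: 0, 1, ..., 5
The construction assigns one state to each remainder
Number of remainders = 6

6


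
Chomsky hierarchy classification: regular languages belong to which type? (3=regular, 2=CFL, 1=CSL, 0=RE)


Chomsky hierarchy levels:
  Type 3: Regular (DFA/NFA/regex)
  Type 2: Context-free (PDA)
  Type 1: Context-sensitive
  Type 0: Recursively enumerable (TM)
'regular' corresponds to Type 3

3


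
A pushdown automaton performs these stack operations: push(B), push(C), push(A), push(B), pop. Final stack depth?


Tracing stack operations:
  push(B) -> stack = [B], depth=1
  push(C) -> stack = [B,C], depth=2
  push(A) -> stack = [B,C,A], depth=3
  push(B) -> stack = [B,C,A,B], depth=4
  pop -> removed B, stack = [B,C,A], depth=3
Final depth = 3

3


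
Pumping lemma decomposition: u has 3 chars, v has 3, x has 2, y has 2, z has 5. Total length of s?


|s| = |u| + |v| + |x| + |y| + |z|
= 3 + 3 + 2 + 2 + 5
= 6 + 2 + 7
= 8 + 7
= 15

15


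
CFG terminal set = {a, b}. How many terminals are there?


Terminal symbols: a, b
Counting each: a (#1), b (#2)
Total = 2

2


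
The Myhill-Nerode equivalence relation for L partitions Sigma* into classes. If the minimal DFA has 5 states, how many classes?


Myhill-Nerode theorem:
Number of equivalence classes = number of states in minimal DFA
Minimal DFA states = 5
Therefore equivalence classes = 5

5


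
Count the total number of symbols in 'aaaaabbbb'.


String: 'aaaaabbbb'
Counting characters:
  'a' appears 5 time(s)
  'b' appears 4 time(s)
Total length = 5 + 4 = 9

9


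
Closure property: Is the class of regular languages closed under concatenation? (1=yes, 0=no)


Regular languages are closed under all standard operations:
- Union: Yes (product construction)
- Intersection: Yes (product construction)
- Complement: Yes (swap accept/reject)
- Concatenation: Yes (NFA construction)
Operation: concatenation -> Closed

1


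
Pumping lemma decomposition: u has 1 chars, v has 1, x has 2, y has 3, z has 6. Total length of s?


|s| = |u| + |v| + |x| + |y| + |z|
= 1 + 1 + 2 + 3 + 6
= 2 + 2 + 9
= 4 + 9
= 13

13


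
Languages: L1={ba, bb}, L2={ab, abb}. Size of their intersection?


L1 = {ba, bb}
L2 = {ab, abb}
Checking each string in L1 against L2:
  'ba': in L2? No
  'bb': in L2? No
Intersection = {}
|L1 ∩ L2| = 0

0


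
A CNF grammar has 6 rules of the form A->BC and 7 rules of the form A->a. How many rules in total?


CNF allows two rule forms:
  A -> BC (binary): 6 rules
  A -> a (terminal): 7 rules
Total = 6 + 7 = 13

13


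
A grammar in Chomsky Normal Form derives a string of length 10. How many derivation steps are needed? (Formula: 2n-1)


Chomsky Normal Form derivation:
String length n = 10
Each step either:
  - Splits a nonterminal into two (n-1 such steps)
  - Converts a nonterminal to terminal (n such steps)
Total = (n-1) + n = 2n - 1
= 2(10) - 1
= 20 - 1
= 19

19


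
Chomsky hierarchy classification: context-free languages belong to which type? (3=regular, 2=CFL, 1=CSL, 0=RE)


Chomsky hierarchy levels:
  Type 3: Regular (DFA/NFA/regex)
  Type 2: Context-free (PDA)
  Type 1: Context-sensitive
  Type 0: Recursively enumerable (TM)
'context-free' corresponds to Type 2

2


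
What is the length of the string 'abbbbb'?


String: 'abbbbb'
Counting characters:
  'a' appears 1 time(s)
  'b' appears 5 time(s)
Total length = 1 + 5 = 6

6


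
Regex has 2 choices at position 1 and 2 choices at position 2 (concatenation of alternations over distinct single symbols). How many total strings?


First group: 2 alternatives
Second group: 2 alternatives
Concatenation: each choice from group 1 pairs with each from group 2
Total = 2 x 2 = 4

4


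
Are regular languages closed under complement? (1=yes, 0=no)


Regular languages are closed under:
- Union (DFA product construction)
- Intersection (DFA product construction)
- Complement (swap accept/reject states)
- Concatenation (NFA construction)
- Kleene star (NFA construction)
complement is in this list
Therefore: closed

1


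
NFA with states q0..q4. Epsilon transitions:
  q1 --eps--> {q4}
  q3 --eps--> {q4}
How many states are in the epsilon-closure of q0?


Starting from q0
Initialize closure = {q0}
q0 has no outgoing epsilon transitions -> nothing to add
Final closure: {q0}
Size = 1

1


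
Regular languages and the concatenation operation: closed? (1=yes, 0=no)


Regular languages are closed under all standard operations:
- Union: Yes (product construction)
- Intersection: Yes (product construction)
- Complement: Yes (swap accept/reject)
- Concatenation: Yes (NFA construction)
Operation: concatenation -> Closed

1


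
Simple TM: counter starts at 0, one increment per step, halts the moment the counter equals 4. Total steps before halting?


Counter starts at 0. Counting sequence:
  Step 1: counter = 1
  Step 2: counter = 2
  Step 3: counter = 3
  Step 4: counter = 4
Counter reached 4 -> halt
Total steps = 4

4


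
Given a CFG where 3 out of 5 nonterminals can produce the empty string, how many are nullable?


Nonterminals: {S, A, B, C, D}
A nonterminal is nullable if it can derive epsilon
Counting nullable nonterminals: 3
Total nullable = 3

3


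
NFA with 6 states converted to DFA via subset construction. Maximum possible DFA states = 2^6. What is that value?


NFA has 6 states
Subset construction: each DFA state = subset of NFA states
Maximum subsets = 2^6
2^6 = 64

64


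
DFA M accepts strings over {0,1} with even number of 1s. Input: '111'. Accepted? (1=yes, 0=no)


DFA has 2 states: q_even (start, accept=yes) and q_odd
Processing string '111' character by character:
  Position 0: read '1', 1-count=1 -> q_odd
  Position 1: read '1', 1-count=2 -> q_even
  Position 2: read '1', 1-count=3 -> q_odd
Final state: q_odd, total 1s = 3 (odd); the DFA requires an even count -> reject

0


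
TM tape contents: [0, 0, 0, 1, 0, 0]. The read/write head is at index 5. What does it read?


Tape: [0, 0, 0, 1, 0, 0]
Positions: 0 1 2 3 4 5
Values:    0 0 0 1 0 0
Head at position 5
tape[5] = 0

0


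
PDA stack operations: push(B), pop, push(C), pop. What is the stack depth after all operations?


Tracing stack operations:
  push(B) -> stack = [B], depth=1
  pop -> removed B, stack = [], depth=0
  push(C) -> stack = [C], depth=1
  pop -> removed C, stack = [], depth=0
Final depth = 0

0


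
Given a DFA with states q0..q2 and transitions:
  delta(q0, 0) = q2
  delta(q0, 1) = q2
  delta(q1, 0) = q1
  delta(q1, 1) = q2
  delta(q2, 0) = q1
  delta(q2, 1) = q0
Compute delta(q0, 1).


Looking up transition function:
delta(q0, 1) in the table
Row: q0, Column: 1
Result: q2

q2


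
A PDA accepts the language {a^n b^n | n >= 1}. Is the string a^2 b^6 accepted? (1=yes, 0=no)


Language requires equal numbers of a's and b's
PDA pushes for each 'a', pops for each 'b'
Number of a's = 2
Number of b's = 6
2 != 6 -> Reject

0


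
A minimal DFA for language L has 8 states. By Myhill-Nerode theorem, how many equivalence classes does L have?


Myhill-Nerode theorem:
Number of equivalence classes = number of states in minimal DFA
Minimal DFA states = 8
Therefore equivalence classes = 8

8


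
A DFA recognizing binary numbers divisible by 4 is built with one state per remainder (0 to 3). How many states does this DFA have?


Divisibility by 4 is tracked via the remainder mod 4: 0, 1, ..., 3
The construction assigns one state to each remainder
Number of remainders = 4

4


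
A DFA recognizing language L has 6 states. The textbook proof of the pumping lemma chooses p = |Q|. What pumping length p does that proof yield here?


Pumping lemma for regular languages (standard proof):
Take p = |Q|, the number of DFA states.
Any string of length >= |Q| passes through |Q|+1 states while reading its first |Q| symbols,
so by pigeonhole some state repeats, giving the loop that can be pumped.
Here |Q| = 6
Therefore the proof uses p = 6

6


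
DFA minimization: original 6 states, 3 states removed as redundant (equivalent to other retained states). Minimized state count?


Original DFA: 6 states
Redundant states removed: 3
Minimized states = original - removed
= 6 - 3
= 3

3


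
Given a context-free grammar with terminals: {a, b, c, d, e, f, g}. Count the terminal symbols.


Terminal symbols: a, b, c, d, e, f, g
Counting each: a (#1), b (#2), c (#3), d (#4), e (#5), f (#6), g (#7)
Total = 7

7


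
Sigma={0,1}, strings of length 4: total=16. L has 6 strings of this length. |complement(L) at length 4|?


Alphabet: {0,1}
String length: 4
Total strings of length 4 = 2^4 = 16
Strings in L = 6
Complement = total - |L|
= 16 - 6
= 10

10


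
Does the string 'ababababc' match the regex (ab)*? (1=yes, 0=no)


Pattern: (ab)*
String: 'ababababc'
Pattern requires: zero or more repetitions of 'ab'
Length 9 is odd -> cannot be (ab)* -> no match
Result: 0

0


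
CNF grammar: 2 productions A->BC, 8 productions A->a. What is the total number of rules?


CNF allows two rule forms:
  A -> BC (binary): 2 rules
  A -> a (terminal): 8 rules
Total = 2 + 8 = 10

10


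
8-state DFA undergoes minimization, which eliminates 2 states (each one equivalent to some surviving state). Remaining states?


Original DFA: 8 states
Redundant states removed: 2
Minimized states = original - removed
= 8 - 2
= 6

6


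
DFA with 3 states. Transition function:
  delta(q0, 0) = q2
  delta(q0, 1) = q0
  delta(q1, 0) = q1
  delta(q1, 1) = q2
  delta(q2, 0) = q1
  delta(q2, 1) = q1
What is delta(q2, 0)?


Looking up transition function:
delta(q2, 0) in the table
Row: q2, Column: 0
Result: q1

q1


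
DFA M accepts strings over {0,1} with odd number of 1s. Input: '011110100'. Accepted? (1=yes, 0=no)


DFA has 2 states: q_even (start, accept=no) and q_odd
Processing string '011110100' character by character:
  Position 0: read '0', 1-count=0 -> q_even (no change)
  Position 1: read '1', 1-count=1 -> q_odd
  Position 2: read '1', 1-count=2 -> q_even
  Position 3: read '1', 1-count=3 -> q_odd
  Position 4: read '1', 1-count=4 -> q_even
  Position 5: read '0', 1-count=4 -> q_even (no change)
  Position 6: read '1', 1-count=5 -> q_odd
  Position 7: read '0', 1-count=5 -> q_odd (no change)
  Position 8: read '0', 1-count=5 -> q_odd (no change)
Final state: q_odd, total 1s = 5 (odd); the DFA requires an odd count -> accept

1


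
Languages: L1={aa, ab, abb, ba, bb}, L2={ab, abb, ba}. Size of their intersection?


L1 = {aa, ab, abb, ba, bb}
L2 = {ab, abb, ba}
Checking each string in L1 against L2:
  'aa': in L2? No
  'ab': in L2? Yes
  'abb': in L2? Yes
  'ba': in L2? Yes
  'bb': in L2? No
Intersection = {ab, abb, ba}
|L1 ∩ L2| = 3

3


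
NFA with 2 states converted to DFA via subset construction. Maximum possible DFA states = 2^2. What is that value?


NFA has 2 states
Subset construction: each DFA state = subset of NFA states
Maximum subsets = 2^2
2^2 = 4

4


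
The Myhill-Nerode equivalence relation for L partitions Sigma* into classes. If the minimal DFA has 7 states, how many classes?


Myhill-Nerode theorem:
Number of equivalence classes = number of states in minimal DFA
Minimal DFA states = 7
Therefore equivalence classes = 7

7


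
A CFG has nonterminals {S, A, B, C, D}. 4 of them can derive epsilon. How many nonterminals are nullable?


Nonterminals: {S, A, B, C, D}
A nonterminal is nullable if it can derive epsilon
Counting nullable nonterminals: 4
Total nullable = 4

4


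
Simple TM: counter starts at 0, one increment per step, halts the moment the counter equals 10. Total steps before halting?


Counter starts at 0. Counting sequence:
  Step 1: counter = 1
  Step 2: counter = 2
  Step 3: counter = 3
  Step 4: counter = 4
  Step 5: counter = 5
  Step 6: counter = 6
  ...
  Step 10: counter = 10
Counter reached 10 -> halt
Total steps = 10

10


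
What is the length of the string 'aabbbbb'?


String: 'aabbbbb'
Counting characters:
  'a' appears 2 time(s)
  'b' appears 5 time(s)
Total length = 2 + 5 = 7

7


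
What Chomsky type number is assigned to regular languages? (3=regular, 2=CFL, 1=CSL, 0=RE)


Chomsky hierarchy levels:
  Type 3: Regular (DFA/NFA/regex)
  Type 2: Context-free (PDA)
  Type 1: Context-sensitive
  Type 0: Recursively enumerable (TM)
'regular' corresponds to Type 3

3


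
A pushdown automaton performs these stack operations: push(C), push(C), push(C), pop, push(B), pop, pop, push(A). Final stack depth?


Tracing stack operations:
  push(C) -> stack = [C], depth=1
  push(C) -> stack = [C,C], depth=2
  push(C) -> stack = [C,C,C], depth=3
  pop -> removed C, stack = [C,C], depth=2
  push(B) -> stack = [C,C,B], depth=3
  pop -> removed B, stack = [C,C], depth=2
  pop -> removed C, stack = [C], depth=1
  push(A) -> stack = [C,A], depth=2
Final depth = 2

2


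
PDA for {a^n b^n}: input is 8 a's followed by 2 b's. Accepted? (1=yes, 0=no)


Language requires equal numbers of a's and b's
PDA pushes for each 'a', pops for each 'b'
Number of a's = 8
Number of b's = 2
8 != 2 -> Reject

0


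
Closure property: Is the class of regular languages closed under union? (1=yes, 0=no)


Regular languages are closed under all standard operations:
- Union: Yes (product construction)
- Intersection: Yes (product construction)
- Complement: Yes (swap accept/reject)
- Concatenation: Yes (NFA construction)
Operation: union -> Closed

1


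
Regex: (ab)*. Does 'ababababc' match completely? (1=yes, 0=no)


Pattern: (ab)*
String: 'ababababc'
Pattern requires: zero or more repetitions of 'ab'
Length 9 is odd -> cannot be (ab)* -> no match
Result: 0

0


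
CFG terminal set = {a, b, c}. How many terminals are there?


Terminal symbols: a, b, c
Counting each: a (#1), b (#2), c (#3)
Total = 3

3


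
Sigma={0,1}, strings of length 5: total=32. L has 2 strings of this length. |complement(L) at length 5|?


Alphabet: {0,1}
String length: 5
Total strings of length 5 = 2^5 = 32
Strings in L = 2
Complement = total - |L|
= 32 - 2
= 30

30


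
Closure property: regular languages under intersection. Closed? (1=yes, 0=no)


Regular languages are closed under:
- Union (DFA product construction)
- Intersection (DFA product construction)
- Complement (swap accept/reject states)
- Concatenation (NFA construction)
- Kleene star (NFA construction)
intersection is in this list
Therefore: closed

1


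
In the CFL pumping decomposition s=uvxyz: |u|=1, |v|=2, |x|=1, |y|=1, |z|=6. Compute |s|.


|s| = |u| + |v| + |x| + |y| + |z|
= 1 + 2 + 1 + 1 + 6
= 3 + 1 + 7
= 4 + 7
= 11

11


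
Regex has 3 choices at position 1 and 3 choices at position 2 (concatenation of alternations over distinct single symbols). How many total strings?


First group: 3 alternatives
Second group: 3 alternatives
Concatenation: each choice from group 1 pairs with each from group 2
Total = 3 x 3 = 9

9


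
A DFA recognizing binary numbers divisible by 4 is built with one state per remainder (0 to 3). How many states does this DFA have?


Divisibility by 4 is tracked via the remainder mod 4: 0, 1, ..., 3
The construction assigns one state to each remainder
Number of remainders = 4

4


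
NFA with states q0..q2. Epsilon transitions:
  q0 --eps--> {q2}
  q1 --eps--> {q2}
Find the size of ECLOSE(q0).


Starting from q0
Initialize closure = {q0}
Follow epsilon from q0 -> add q2
Final closure: {q0, q2}
Size = 2

2


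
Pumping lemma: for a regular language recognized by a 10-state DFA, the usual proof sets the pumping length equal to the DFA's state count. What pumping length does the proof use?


Pumping lemma for regular languages (standard proof):
Take p = |Q|, the number of DFA states.
Any string of length >= |Q| passes through |Q|+1 states while reading its first |Q| symbols,
so by pigeonhole some state repeats, giving the loop that can be pumped.
Here |Q| = 10
Therefore the proof uses p = 10

10


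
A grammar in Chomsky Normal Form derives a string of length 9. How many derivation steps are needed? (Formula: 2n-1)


Chomsky Normal Form derivation:
String length n = 9
Each step either:
  - Splits a nonterminal into two (n-1 such steps)
  - Converts a nonterminal to terminal (n such steps)
Total = (n-1) + n = 2n - 1
= 2(9) - 1
= 18 - 1
= 17

17


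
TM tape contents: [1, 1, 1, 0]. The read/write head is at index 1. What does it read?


Tape: [1, 1, 1, 0]
Positions: 0 1 2 3
Values:    1 1 1 0
Head at position 1
tape[1] = 1

1


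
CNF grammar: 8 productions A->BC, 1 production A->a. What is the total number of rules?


CNF allows two rule forms:
  A -> BC (binary): 8 rules
  A -> a (terminal): 1 rule
Total = 8 + 1 = 9

9


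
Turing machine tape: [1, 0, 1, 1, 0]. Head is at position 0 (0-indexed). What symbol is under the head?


Tape: [1, 0, 1, 1, 0]
Positions: 0 1 2 3 4
Values:    1 0 1 1 0
Head at position 0
tape[0] = 1

1


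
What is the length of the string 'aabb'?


String: 'aabb'
Counting characters:
  'a' appears 2 time(s)
  'b' appears 2 time(s)
Total length = 2 + 2 = 4

4


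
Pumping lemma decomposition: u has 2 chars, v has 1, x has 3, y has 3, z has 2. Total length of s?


|s| = |u| + |v| + |x| + |y| + |z|
= 2 + 1 + 3 + 3 + 2
= 3 + 3 + 5
= 6 + 5
= 11

11


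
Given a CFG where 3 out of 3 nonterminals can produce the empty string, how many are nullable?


Nonterminals: {S, A, B}
A nonterminal is nullable if it can derive epsilon
Counting nullable nonterminals: 3
Total nullable = 3

3


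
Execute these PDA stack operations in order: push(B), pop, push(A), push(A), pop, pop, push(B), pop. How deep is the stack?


Tracing stack operations:
  push(B) -> stack = [B], depth=1
  pop -> removed B, stack = [], depth=0
  push(A) -> stack = [A], depth=1
  push(A) -> stack = [A,A], depth=2
  pop -> removed A, stack = [A], depth=1
  pop -> removed A, stack = [], depth=0
  push(B) -> stack = [B], depth=1
  pop -> removed B, stack = [], depth=0
Final depth = 0

0


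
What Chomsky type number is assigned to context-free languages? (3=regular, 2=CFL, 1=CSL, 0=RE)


Chomsky hierarchy levels:
  Type 3: Regular (DFA/NFA/regex)
  Type 2: Context-free (PDA)
  Type 1: Context-sensitive
  Type 0: Recursively enumerable (TM)
'context-free' corresponds to Type 2

2


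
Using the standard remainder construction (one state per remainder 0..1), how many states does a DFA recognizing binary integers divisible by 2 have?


Divisibility by 2 is tracked via the remainder mod 2: 0, 1, ..., 1
The construction assigns one state to each remainder
Number of remainders = 2

2


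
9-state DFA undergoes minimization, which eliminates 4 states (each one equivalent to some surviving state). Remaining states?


Original DFA: 9 states
Redundant states removed: 4
Minimized states = original - removed
= 9 - 4
= 5

5


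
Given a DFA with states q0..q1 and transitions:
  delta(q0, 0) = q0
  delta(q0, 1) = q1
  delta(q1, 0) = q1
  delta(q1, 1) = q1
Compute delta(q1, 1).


Looking up transition function:
delta(q1, 1) in the table
Row: q1, Column: 1
Result: q1

q1
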